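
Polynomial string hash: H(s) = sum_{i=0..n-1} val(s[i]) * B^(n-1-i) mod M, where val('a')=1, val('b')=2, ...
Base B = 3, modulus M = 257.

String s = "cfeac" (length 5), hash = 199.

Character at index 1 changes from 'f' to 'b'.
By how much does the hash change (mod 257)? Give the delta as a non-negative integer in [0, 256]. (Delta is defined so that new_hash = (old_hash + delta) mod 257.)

Delta formula: (val(new) - val(old)) * B^(n-1-k) mod M
  val('b') - val('f') = 2 - 6 = -4
  B^(n-1-k) = 3^3 mod 257 = 27
  Delta = -4 * 27 mod 257 = 149

Answer: 149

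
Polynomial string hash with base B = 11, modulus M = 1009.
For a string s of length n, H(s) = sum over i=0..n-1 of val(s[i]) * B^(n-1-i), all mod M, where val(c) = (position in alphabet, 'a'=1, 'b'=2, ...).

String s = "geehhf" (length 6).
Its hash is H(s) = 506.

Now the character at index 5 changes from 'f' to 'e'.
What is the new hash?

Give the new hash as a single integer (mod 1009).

val('f') = 6, val('e') = 5
Position k = 5, exponent = n-1-k = 0
B^0 mod M = 11^0 mod 1009 = 1
Delta = (5 - 6) * 1 mod 1009 = 1008
New hash = (506 + 1008) mod 1009 = 505

Answer: 505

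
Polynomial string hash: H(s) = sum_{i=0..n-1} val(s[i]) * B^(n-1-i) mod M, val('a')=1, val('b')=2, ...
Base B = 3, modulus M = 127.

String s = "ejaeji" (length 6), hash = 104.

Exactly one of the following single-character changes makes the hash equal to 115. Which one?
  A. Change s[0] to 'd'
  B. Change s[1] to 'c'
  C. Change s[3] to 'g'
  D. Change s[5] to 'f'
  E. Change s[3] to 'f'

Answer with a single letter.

Answer: A

Derivation:
Option A: s[0]='e'->'d', delta=(4-5)*3^5 mod 127 = 11, hash=104+11 mod 127 = 115 <-- target
Option B: s[1]='j'->'c', delta=(3-10)*3^4 mod 127 = 68, hash=104+68 mod 127 = 45
Option C: s[3]='e'->'g', delta=(7-5)*3^2 mod 127 = 18, hash=104+18 mod 127 = 122
Option D: s[5]='i'->'f', delta=(6-9)*3^0 mod 127 = 124, hash=104+124 mod 127 = 101
Option E: s[3]='e'->'f', delta=(6-5)*3^2 mod 127 = 9, hash=104+9 mod 127 = 113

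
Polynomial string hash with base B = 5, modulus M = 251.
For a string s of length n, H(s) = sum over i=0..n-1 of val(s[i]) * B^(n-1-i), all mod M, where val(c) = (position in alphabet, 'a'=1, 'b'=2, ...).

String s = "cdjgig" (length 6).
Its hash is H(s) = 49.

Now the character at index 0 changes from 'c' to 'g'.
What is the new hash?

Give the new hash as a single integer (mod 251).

Answer: 250

Derivation:
val('c') = 3, val('g') = 7
Position k = 0, exponent = n-1-k = 5
B^5 mod M = 5^5 mod 251 = 113
Delta = (7 - 3) * 113 mod 251 = 201
New hash = (49 + 201) mod 251 = 250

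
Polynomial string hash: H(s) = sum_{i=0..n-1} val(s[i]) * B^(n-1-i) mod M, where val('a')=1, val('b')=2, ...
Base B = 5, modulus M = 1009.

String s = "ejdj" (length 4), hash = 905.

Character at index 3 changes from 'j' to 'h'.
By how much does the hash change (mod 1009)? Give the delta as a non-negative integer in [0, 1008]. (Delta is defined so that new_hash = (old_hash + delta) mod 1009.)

Answer: 1007

Derivation:
Delta formula: (val(new) - val(old)) * B^(n-1-k) mod M
  val('h') - val('j') = 8 - 10 = -2
  B^(n-1-k) = 5^0 mod 1009 = 1
  Delta = -2 * 1 mod 1009 = 1007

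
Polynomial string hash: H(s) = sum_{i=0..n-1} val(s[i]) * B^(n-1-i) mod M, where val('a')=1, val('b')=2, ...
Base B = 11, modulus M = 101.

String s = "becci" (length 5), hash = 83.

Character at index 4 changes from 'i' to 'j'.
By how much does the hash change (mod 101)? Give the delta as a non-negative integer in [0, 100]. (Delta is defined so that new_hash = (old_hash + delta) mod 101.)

Delta formula: (val(new) - val(old)) * B^(n-1-k) mod M
  val('j') - val('i') = 10 - 9 = 1
  B^(n-1-k) = 11^0 mod 101 = 1
  Delta = 1 * 1 mod 101 = 1

Answer: 1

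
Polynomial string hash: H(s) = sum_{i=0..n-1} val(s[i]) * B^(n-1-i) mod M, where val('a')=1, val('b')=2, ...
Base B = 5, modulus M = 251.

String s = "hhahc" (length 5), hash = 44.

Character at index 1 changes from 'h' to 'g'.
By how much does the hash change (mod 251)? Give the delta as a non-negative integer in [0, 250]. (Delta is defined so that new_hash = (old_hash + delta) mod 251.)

Answer: 126

Derivation:
Delta formula: (val(new) - val(old)) * B^(n-1-k) mod M
  val('g') - val('h') = 7 - 8 = -1
  B^(n-1-k) = 5^3 mod 251 = 125
  Delta = -1 * 125 mod 251 = 126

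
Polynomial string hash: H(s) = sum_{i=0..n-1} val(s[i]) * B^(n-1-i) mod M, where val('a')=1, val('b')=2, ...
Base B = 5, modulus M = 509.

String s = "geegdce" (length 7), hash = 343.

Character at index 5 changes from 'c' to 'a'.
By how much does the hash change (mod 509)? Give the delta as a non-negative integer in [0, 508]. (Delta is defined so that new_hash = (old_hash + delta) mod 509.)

Delta formula: (val(new) - val(old)) * B^(n-1-k) mod M
  val('a') - val('c') = 1 - 3 = -2
  B^(n-1-k) = 5^1 mod 509 = 5
  Delta = -2 * 5 mod 509 = 499

Answer: 499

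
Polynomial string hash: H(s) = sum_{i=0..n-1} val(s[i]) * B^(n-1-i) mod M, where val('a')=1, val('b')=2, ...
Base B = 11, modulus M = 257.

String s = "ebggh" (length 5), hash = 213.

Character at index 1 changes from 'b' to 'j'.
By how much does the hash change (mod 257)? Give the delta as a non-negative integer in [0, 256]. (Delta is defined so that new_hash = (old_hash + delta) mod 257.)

Answer: 111

Derivation:
Delta formula: (val(new) - val(old)) * B^(n-1-k) mod M
  val('j') - val('b') = 10 - 2 = 8
  B^(n-1-k) = 11^3 mod 257 = 46
  Delta = 8 * 46 mod 257 = 111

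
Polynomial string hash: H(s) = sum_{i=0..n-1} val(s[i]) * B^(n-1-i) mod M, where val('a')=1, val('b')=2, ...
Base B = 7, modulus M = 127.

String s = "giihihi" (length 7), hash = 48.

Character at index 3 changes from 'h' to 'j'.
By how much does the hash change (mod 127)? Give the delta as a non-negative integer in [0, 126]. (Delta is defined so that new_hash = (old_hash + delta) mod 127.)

Delta formula: (val(new) - val(old)) * B^(n-1-k) mod M
  val('j') - val('h') = 10 - 8 = 2
  B^(n-1-k) = 7^3 mod 127 = 89
  Delta = 2 * 89 mod 127 = 51

Answer: 51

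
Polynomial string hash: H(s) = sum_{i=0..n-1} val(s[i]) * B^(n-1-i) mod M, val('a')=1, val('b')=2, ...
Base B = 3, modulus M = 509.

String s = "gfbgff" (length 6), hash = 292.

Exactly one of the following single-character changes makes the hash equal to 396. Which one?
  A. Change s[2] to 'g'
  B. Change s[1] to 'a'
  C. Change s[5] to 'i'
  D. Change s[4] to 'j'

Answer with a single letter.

Answer: B

Derivation:
Option A: s[2]='b'->'g', delta=(7-2)*3^3 mod 509 = 135, hash=292+135 mod 509 = 427
Option B: s[1]='f'->'a', delta=(1-6)*3^4 mod 509 = 104, hash=292+104 mod 509 = 396 <-- target
Option C: s[5]='f'->'i', delta=(9-6)*3^0 mod 509 = 3, hash=292+3 mod 509 = 295
Option D: s[4]='f'->'j', delta=(10-6)*3^1 mod 509 = 12, hash=292+12 mod 509 = 304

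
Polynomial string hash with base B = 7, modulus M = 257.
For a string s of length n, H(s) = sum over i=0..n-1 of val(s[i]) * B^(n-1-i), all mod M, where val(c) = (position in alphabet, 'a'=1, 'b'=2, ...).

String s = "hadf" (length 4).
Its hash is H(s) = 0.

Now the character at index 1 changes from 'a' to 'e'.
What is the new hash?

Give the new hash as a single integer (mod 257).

val('a') = 1, val('e') = 5
Position k = 1, exponent = n-1-k = 2
B^2 mod M = 7^2 mod 257 = 49
Delta = (5 - 1) * 49 mod 257 = 196
New hash = (0 + 196) mod 257 = 196

Answer: 196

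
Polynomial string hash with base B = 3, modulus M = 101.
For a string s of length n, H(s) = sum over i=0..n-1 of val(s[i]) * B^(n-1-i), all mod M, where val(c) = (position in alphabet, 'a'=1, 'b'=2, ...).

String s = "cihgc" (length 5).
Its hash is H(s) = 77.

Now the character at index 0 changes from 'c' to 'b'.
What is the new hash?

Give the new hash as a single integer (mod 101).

Answer: 97

Derivation:
val('c') = 3, val('b') = 2
Position k = 0, exponent = n-1-k = 4
B^4 mod M = 3^4 mod 101 = 81
Delta = (2 - 3) * 81 mod 101 = 20
New hash = (77 + 20) mod 101 = 97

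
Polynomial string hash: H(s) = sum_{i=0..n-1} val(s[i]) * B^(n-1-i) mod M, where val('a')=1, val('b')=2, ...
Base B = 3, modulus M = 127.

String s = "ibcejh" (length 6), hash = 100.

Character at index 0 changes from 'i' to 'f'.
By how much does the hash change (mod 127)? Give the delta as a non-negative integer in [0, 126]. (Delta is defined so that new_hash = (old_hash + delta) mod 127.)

Answer: 33

Derivation:
Delta formula: (val(new) - val(old)) * B^(n-1-k) mod M
  val('f') - val('i') = 6 - 9 = -3
  B^(n-1-k) = 3^5 mod 127 = 116
  Delta = -3 * 116 mod 127 = 33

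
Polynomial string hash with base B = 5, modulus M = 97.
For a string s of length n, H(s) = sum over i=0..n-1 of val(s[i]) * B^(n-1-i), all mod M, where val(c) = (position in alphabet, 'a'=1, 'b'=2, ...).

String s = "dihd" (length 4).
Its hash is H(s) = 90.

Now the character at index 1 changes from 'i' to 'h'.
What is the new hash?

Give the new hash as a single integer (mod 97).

val('i') = 9, val('h') = 8
Position k = 1, exponent = n-1-k = 2
B^2 mod M = 5^2 mod 97 = 25
Delta = (8 - 9) * 25 mod 97 = 72
New hash = (90 + 72) mod 97 = 65

Answer: 65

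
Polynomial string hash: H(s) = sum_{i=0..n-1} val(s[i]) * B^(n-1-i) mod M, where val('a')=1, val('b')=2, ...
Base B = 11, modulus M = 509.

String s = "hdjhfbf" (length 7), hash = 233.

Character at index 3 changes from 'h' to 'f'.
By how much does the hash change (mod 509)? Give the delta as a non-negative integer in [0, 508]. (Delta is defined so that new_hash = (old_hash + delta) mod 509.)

Answer: 392

Derivation:
Delta formula: (val(new) - val(old)) * B^(n-1-k) mod M
  val('f') - val('h') = 6 - 8 = -2
  B^(n-1-k) = 11^3 mod 509 = 313
  Delta = -2 * 313 mod 509 = 392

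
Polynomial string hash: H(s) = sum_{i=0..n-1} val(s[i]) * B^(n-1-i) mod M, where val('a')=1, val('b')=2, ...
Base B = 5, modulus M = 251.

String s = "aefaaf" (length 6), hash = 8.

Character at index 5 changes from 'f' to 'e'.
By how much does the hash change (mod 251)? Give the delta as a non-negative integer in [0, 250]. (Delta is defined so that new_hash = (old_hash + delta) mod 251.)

Delta formula: (val(new) - val(old)) * B^(n-1-k) mod M
  val('e') - val('f') = 5 - 6 = -1
  B^(n-1-k) = 5^0 mod 251 = 1
  Delta = -1 * 1 mod 251 = 250

Answer: 250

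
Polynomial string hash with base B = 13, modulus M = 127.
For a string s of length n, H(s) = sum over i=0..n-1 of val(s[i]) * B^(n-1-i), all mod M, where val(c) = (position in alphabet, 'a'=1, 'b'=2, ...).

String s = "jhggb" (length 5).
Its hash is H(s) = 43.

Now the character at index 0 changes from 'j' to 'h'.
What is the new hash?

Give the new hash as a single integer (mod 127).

Answer: 71

Derivation:
val('j') = 10, val('h') = 8
Position k = 0, exponent = n-1-k = 4
B^4 mod M = 13^4 mod 127 = 113
Delta = (8 - 10) * 113 mod 127 = 28
New hash = (43 + 28) mod 127 = 71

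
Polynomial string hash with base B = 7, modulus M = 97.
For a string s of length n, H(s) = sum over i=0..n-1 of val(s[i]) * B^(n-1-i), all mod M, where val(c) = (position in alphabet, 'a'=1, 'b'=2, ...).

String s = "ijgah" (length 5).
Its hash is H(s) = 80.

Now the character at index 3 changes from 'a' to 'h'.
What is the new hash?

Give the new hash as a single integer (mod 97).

val('a') = 1, val('h') = 8
Position k = 3, exponent = n-1-k = 1
B^1 mod M = 7^1 mod 97 = 7
Delta = (8 - 1) * 7 mod 97 = 49
New hash = (80 + 49) mod 97 = 32

Answer: 32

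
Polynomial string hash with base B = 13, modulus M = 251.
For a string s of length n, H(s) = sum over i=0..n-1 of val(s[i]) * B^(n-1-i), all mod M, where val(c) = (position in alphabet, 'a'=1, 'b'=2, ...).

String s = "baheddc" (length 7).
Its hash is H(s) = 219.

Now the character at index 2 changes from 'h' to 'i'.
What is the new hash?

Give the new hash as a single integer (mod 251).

val('h') = 8, val('i') = 9
Position k = 2, exponent = n-1-k = 4
B^4 mod M = 13^4 mod 251 = 198
Delta = (9 - 8) * 198 mod 251 = 198
New hash = (219 + 198) mod 251 = 166

Answer: 166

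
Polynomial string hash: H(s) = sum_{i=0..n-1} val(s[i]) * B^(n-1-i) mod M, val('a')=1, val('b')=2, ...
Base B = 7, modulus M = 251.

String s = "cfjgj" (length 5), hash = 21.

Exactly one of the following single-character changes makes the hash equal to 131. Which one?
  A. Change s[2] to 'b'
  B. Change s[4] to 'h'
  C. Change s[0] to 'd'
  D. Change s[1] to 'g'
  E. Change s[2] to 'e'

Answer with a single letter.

Option A: s[2]='j'->'b', delta=(2-10)*7^2 mod 251 = 110, hash=21+110 mod 251 = 131 <-- target
Option B: s[4]='j'->'h', delta=(8-10)*7^0 mod 251 = 249, hash=21+249 mod 251 = 19
Option C: s[0]='c'->'d', delta=(4-3)*7^4 mod 251 = 142, hash=21+142 mod 251 = 163
Option D: s[1]='f'->'g', delta=(7-6)*7^3 mod 251 = 92, hash=21+92 mod 251 = 113
Option E: s[2]='j'->'e', delta=(5-10)*7^2 mod 251 = 6, hash=21+6 mod 251 = 27

Answer: A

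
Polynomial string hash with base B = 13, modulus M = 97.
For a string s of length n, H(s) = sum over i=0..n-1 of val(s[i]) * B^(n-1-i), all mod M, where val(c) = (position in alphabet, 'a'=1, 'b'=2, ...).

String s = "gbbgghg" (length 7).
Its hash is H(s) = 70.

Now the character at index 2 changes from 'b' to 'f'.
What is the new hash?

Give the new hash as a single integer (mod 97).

val('b') = 2, val('f') = 6
Position k = 2, exponent = n-1-k = 4
B^4 mod M = 13^4 mod 97 = 43
Delta = (6 - 2) * 43 mod 97 = 75
New hash = (70 + 75) mod 97 = 48

Answer: 48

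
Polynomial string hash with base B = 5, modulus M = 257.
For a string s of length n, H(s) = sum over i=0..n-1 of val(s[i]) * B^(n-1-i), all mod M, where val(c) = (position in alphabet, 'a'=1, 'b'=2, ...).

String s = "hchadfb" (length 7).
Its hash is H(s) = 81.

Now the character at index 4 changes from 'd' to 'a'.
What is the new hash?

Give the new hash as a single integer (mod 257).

val('d') = 4, val('a') = 1
Position k = 4, exponent = n-1-k = 2
B^2 mod M = 5^2 mod 257 = 25
Delta = (1 - 4) * 25 mod 257 = 182
New hash = (81 + 182) mod 257 = 6

Answer: 6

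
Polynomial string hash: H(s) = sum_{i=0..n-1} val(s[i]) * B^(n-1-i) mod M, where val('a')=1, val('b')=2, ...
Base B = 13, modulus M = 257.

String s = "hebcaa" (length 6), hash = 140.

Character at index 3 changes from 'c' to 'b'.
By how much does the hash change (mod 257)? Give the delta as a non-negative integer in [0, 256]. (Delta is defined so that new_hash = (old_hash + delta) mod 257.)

Answer: 88

Derivation:
Delta formula: (val(new) - val(old)) * B^(n-1-k) mod M
  val('b') - val('c') = 2 - 3 = -1
  B^(n-1-k) = 13^2 mod 257 = 169
  Delta = -1 * 169 mod 257 = 88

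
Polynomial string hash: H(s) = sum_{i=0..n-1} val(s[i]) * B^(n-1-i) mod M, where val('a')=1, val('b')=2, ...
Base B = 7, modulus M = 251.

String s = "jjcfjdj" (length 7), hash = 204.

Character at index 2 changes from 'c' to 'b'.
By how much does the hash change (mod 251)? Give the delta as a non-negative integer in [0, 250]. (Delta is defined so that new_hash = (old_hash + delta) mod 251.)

Answer: 109

Derivation:
Delta formula: (val(new) - val(old)) * B^(n-1-k) mod M
  val('b') - val('c') = 2 - 3 = -1
  B^(n-1-k) = 7^4 mod 251 = 142
  Delta = -1 * 142 mod 251 = 109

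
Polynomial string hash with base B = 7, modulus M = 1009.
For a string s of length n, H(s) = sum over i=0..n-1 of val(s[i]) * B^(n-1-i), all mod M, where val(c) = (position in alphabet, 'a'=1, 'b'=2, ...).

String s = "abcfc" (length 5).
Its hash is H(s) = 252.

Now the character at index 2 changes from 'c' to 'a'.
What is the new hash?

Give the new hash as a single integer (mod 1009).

val('c') = 3, val('a') = 1
Position k = 2, exponent = n-1-k = 2
B^2 mod M = 7^2 mod 1009 = 49
Delta = (1 - 3) * 49 mod 1009 = 911
New hash = (252 + 911) mod 1009 = 154

Answer: 154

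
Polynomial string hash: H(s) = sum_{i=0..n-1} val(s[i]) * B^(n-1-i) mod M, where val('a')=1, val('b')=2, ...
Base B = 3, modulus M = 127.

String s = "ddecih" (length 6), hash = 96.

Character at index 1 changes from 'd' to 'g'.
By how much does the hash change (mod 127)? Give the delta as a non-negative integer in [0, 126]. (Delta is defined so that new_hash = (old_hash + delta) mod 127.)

Delta formula: (val(new) - val(old)) * B^(n-1-k) mod M
  val('g') - val('d') = 7 - 4 = 3
  B^(n-1-k) = 3^4 mod 127 = 81
  Delta = 3 * 81 mod 127 = 116

Answer: 116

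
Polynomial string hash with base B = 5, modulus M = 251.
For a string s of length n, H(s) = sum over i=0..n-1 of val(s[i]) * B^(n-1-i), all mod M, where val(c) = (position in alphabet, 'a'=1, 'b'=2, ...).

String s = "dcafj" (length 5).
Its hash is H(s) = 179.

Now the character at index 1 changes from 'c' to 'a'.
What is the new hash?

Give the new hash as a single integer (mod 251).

val('c') = 3, val('a') = 1
Position k = 1, exponent = n-1-k = 3
B^3 mod M = 5^3 mod 251 = 125
Delta = (1 - 3) * 125 mod 251 = 1
New hash = (179 + 1) mod 251 = 180

Answer: 180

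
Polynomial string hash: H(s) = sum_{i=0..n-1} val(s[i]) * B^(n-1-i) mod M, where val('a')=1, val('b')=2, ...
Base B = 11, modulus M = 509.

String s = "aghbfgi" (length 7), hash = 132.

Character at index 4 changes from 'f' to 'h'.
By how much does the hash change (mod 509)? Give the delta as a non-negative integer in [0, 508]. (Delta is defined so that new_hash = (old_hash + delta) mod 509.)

Answer: 242

Derivation:
Delta formula: (val(new) - val(old)) * B^(n-1-k) mod M
  val('h') - val('f') = 8 - 6 = 2
  B^(n-1-k) = 11^2 mod 509 = 121
  Delta = 2 * 121 mod 509 = 242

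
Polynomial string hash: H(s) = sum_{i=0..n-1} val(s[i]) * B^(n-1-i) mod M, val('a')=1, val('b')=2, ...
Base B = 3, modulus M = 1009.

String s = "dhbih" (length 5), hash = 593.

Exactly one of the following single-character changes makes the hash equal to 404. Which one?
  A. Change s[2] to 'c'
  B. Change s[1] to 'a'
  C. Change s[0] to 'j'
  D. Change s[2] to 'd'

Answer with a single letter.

Answer: B

Derivation:
Option A: s[2]='b'->'c', delta=(3-2)*3^2 mod 1009 = 9, hash=593+9 mod 1009 = 602
Option B: s[1]='h'->'a', delta=(1-8)*3^3 mod 1009 = 820, hash=593+820 mod 1009 = 404 <-- target
Option C: s[0]='d'->'j', delta=(10-4)*3^4 mod 1009 = 486, hash=593+486 mod 1009 = 70
Option D: s[2]='b'->'d', delta=(4-2)*3^2 mod 1009 = 18, hash=593+18 mod 1009 = 611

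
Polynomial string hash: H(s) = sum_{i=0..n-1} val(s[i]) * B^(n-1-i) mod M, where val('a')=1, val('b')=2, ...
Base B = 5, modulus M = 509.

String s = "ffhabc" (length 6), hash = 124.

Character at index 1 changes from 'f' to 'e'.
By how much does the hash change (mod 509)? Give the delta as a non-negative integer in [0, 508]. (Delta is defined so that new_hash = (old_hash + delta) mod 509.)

Delta formula: (val(new) - val(old)) * B^(n-1-k) mod M
  val('e') - val('f') = 5 - 6 = -1
  B^(n-1-k) = 5^4 mod 509 = 116
  Delta = -1 * 116 mod 509 = 393

Answer: 393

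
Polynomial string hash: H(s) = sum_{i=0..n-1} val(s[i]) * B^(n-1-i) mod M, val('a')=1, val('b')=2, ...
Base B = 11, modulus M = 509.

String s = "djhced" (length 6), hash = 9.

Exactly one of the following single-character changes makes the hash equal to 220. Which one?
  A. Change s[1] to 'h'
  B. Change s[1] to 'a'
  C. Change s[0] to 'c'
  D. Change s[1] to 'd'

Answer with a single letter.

Option A: s[1]='j'->'h', delta=(8-10)*11^4 mod 509 = 240, hash=9+240 mod 509 = 249
Option B: s[1]='j'->'a', delta=(1-10)*11^4 mod 509 = 62, hash=9+62 mod 509 = 71
Option C: s[0]='d'->'c', delta=(3-4)*11^5 mod 509 = 302, hash=9+302 mod 509 = 311
Option D: s[1]='j'->'d', delta=(4-10)*11^4 mod 509 = 211, hash=9+211 mod 509 = 220 <-- target

Answer: D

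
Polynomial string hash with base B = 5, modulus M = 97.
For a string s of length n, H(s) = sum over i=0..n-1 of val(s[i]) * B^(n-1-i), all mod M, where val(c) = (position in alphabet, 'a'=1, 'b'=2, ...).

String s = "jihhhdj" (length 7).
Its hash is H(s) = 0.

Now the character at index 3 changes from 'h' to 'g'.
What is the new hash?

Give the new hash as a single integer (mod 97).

val('h') = 8, val('g') = 7
Position k = 3, exponent = n-1-k = 3
B^3 mod M = 5^3 mod 97 = 28
Delta = (7 - 8) * 28 mod 97 = 69
New hash = (0 + 69) mod 97 = 69

Answer: 69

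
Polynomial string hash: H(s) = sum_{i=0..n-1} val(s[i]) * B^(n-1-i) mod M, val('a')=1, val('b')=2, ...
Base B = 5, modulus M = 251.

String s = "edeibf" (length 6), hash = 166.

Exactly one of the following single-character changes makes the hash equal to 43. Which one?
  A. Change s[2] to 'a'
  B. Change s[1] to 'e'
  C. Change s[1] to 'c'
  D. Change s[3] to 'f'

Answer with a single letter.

Option A: s[2]='e'->'a', delta=(1-5)*5^3 mod 251 = 2, hash=166+2 mod 251 = 168
Option B: s[1]='d'->'e', delta=(5-4)*5^4 mod 251 = 123, hash=166+123 mod 251 = 38
Option C: s[1]='d'->'c', delta=(3-4)*5^4 mod 251 = 128, hash=166+128 mod 251 = 43 <-- target
Option D: s[3]='i'->'f', delta=(6-9)*5^2 mod 251 = 176, hash=166+176 mod 251 = 91

Answer: C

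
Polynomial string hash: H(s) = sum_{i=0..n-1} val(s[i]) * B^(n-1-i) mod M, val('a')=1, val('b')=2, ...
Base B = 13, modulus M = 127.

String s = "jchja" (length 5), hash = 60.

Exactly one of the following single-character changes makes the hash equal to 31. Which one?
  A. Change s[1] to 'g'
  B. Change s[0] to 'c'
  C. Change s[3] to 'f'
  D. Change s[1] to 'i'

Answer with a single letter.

Answer: B

Derivation:
Option A: s[1]='c'->'g', delta=(7-3)*13^3 mod 127 = 25, hash=60+25 mod 127 = 85
Option B: s[0]='j'->'c', delta=(3-10)*13^4 mod 127 = 98, hash=60+98 mod 127 = 31 <-- target
Option C: s[3]='j'->'f', delta=(6-10)*13^1 mod 127 = 75, hash=60+75 mod 127 = 8
Option D: s[1]='c'->'i', delta=(9-3)*13^3 mod 127 = 101, hash=60+101 mod 127 = 34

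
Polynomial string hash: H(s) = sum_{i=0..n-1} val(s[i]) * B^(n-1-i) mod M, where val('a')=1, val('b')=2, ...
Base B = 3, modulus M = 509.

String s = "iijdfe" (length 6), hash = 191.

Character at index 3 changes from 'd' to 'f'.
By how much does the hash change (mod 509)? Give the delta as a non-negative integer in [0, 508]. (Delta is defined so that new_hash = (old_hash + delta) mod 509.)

Answer: 18

Derivation:
Delta formula: (val(new) - val(old)) * B^(n-1-k) mod M
  val('f') - val('d') = 6 - 4 = 2
  B^(n-1-k) = 3^2 mod 509 = 9
  Delta = 2 * 9 mod 509 = 18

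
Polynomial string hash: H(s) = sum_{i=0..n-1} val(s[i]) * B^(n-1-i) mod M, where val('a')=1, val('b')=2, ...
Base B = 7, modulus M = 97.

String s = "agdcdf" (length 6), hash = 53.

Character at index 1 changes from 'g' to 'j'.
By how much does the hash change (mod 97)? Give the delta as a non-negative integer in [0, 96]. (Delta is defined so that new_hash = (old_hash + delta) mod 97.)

Delta formula: (val(new) - val(old)) * B^(n-1-k) mod M
  val('j') - val('g') = 10 - 7 = 3
  B^(n-1-k) = 7^4 mod 97 = 73
  Delta = 3 * 73 mod 97 = 25

Answer: 25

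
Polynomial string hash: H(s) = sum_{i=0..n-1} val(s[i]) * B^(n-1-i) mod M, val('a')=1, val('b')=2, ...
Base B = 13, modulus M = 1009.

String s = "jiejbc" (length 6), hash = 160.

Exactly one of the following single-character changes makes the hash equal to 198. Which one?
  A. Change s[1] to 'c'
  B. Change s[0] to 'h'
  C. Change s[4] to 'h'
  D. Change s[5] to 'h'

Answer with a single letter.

Answer: B

Derivation:
Option A: s[1]='i'->'c', delta=(3-9)*13^4 mod 1009 = 164, hash=160+164 mod 1009 = 324
Option B: s[0]='j'->'h', delta=(8-10)*13^5 mod 1009 = 38, hash=160+38 mod 1009 = 198 <-- target
Option C: s[4]='b'->'h', delta=(8-2)*13^1 mod 1009 = 78, hash=160+78 mod 1009 = 238
Option D: s[5]='c'->'h', delta=(8-3)*13^0 mod 1009 = 5, hash=160+5 mod 1009 = 165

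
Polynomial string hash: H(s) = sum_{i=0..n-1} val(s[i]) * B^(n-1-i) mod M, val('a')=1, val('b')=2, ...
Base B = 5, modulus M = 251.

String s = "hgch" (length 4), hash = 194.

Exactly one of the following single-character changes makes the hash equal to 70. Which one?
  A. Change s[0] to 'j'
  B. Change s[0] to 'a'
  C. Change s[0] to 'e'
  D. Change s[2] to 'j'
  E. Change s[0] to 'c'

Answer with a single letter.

Option A: s[0]='h'->'j', delta=(10-8)*5^3 mod 251 = 250, hash=194+250 mod 251 = 193
Option B: s[0]='h'->'a', delta=(1-8)*5^3 mod 251 = 129, hash=194+129 mod 251 = 72
Option C: s[0]='h'->'e', delta=(5-8)*5^3 mod 251 = 127, hash=194+127 mod 251 = 70 <-- target
Option D: s[2]='c'->'j', delta=(10-3)*5^1 mod 251 = 35, hash=194+35 mod 251 = 229
Option E: s[0]='h'->'c', delta=(3-8)*5^3 mod 251 = 128, hash=194+128 mod 251 = 71

Answer: C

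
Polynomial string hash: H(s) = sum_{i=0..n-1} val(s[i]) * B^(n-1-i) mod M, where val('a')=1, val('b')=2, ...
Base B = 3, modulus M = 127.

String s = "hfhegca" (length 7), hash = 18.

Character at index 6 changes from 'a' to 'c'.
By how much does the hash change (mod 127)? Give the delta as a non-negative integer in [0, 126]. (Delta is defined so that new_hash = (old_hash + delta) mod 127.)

Delta formula: (val(new) - val(old)) * B^(n-1-k) mod M
  val('c') - val('a') = 3 - 1 = 2
  B^(n-1-k) = 3^0 mod 127 = 1
  Delta = 2 * 1 mod 127 = 2

Answer: 2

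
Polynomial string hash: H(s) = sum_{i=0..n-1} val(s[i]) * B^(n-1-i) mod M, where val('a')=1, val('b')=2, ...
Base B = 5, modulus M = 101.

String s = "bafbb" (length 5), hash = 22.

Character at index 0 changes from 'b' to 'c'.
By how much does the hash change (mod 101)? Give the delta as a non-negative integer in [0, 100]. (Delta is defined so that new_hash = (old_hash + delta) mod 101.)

Answer: 19

Derivation:
Delta formula: (val(new) - val(old)) * B^(n-1-k) mod M
  val('c') - val('b') = 3 - 2 = 1
  B^(n-1-k) = 5^4 mod 101 = 19
  Delta = 1 * 19 mod 101 = 19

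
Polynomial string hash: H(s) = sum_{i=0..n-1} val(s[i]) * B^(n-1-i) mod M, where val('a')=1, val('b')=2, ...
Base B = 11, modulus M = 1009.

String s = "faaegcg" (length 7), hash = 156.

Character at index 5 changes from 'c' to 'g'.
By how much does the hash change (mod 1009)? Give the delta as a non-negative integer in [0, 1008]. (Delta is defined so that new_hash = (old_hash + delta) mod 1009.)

Answer: 44

Derivation:
Delta formula: (val(new) - val(old)) * B^(n-1-k) mod M
  val('g') - val('c') = 7 - 3 = 4
  B^(n-1-k) = 11^1 mod 1009 = 11
  Delta = 4 * 11 mod 1009 = 44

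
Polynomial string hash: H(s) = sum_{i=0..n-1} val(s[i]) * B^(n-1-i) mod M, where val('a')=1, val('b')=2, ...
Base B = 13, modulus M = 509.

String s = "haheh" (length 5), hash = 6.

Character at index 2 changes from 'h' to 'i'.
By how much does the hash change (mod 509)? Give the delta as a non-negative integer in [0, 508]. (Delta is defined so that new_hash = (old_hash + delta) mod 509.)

Delta formula: (val(new) - val(old)) * B^(n-1-k) mod M
  val('i') - val('h') = 9 - 8 = 1
  B^(n-1-k) = 13^2 mod 509 = 169
  Delta = 1 * 169 mod 509 = 169

Answer: 169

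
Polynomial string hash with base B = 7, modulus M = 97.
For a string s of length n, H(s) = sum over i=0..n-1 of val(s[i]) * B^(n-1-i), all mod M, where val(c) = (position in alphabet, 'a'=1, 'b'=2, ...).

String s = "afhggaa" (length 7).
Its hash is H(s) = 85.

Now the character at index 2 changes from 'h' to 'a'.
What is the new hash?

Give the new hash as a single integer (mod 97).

val('h') = 8, val('a') = 1
Position k = 2, exponent = n-1-k = 4
B^4 mod M = 7^4 mod 97 = 73
Delta = (1 - 8) * 73 mod 97 = 71
New hash = (85 + 71) mod 97 = 59

Answer: 59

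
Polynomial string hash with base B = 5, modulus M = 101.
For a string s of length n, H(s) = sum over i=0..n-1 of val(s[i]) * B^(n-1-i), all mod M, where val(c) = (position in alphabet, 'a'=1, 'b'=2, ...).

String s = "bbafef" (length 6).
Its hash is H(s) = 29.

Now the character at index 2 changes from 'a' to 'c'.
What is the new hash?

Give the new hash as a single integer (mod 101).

val('a') = 1, val('c') = 3
Position k = 2, exponent = n-1-k = 3
B^3 mod M = 5^3 mod 101 = 24
Delta = (3 - 1) * 24 mod 101 = 48
New hash = (29 + 48) mod 101 = 77

Answer: 77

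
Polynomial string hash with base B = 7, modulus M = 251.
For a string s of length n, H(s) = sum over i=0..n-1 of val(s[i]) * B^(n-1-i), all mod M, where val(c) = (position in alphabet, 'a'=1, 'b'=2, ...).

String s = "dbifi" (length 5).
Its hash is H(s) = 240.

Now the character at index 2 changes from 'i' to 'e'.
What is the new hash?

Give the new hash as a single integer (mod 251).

val('i') = 9, val('e') = 5
Position k = 2, exponent = n-1-k = 2
B^2 mod M = 7^2 mod 251 = 49
Delta = (5 - 9) * 49 mod 251 = 55
New hash = (240 + 55) mod 251 = 44

Answer: 44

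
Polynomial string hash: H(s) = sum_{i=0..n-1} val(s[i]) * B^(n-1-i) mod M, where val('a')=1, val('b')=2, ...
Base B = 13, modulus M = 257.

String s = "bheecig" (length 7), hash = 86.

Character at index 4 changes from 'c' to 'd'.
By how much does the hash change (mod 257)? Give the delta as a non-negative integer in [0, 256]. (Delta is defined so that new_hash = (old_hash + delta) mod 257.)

Answer: 169

Derivation:
Delta formula: (val(new) - val(old)) * B^(n-1-k) mod M
  val('d') - val('c') = 4 - 3 = 1
  B^(n-1-k) = 13^2 mod 257 = 169
  Delta = 1 * 169 mod 257 = 169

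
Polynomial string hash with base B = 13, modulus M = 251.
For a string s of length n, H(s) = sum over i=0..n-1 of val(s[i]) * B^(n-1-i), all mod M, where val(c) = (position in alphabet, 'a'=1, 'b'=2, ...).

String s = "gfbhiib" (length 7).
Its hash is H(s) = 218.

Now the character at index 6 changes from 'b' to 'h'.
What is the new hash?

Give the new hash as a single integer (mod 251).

Answer: 224

Derivation:
val('b') = 2, val('h') = 8
Position k = 6, exponent = n-1-k = 0
B^0 mod M = 13^0 mod 251 = 1
Delta = (8 - 2) * 1 mod 251 = 6
New hash = (218 + 6) mod 251 = 224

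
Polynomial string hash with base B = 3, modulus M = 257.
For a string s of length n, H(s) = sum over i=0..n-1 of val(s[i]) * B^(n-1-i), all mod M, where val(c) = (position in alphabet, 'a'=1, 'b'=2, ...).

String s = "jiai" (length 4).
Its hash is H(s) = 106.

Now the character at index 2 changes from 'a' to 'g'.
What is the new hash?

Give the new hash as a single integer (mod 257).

Answer: 124

Derivation:
val('a') = 1, val('g') = 7
Position k = 2, exponent = n-1-k = 1
B^1 mod M = 3^1 mod 257 = 3
Delta = (7 - 1) * 3 mod 257 = 18
New hash = (106 + 18) mod 257 = 124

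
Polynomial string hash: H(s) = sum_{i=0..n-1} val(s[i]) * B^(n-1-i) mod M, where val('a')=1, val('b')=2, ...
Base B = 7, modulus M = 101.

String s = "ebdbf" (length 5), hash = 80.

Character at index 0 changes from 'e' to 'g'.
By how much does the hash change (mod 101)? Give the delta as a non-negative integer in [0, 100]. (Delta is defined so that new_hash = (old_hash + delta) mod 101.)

Delta formula: (val(new) - val(old)) * B^(n-1-k) mod M
  val('g') - val('e') = 7 - 5 = 2
  B^(n-1-k) = 7^4 mod 101 = 78
  Delta = 2 * 78 mod 101 = 55

Answer: 55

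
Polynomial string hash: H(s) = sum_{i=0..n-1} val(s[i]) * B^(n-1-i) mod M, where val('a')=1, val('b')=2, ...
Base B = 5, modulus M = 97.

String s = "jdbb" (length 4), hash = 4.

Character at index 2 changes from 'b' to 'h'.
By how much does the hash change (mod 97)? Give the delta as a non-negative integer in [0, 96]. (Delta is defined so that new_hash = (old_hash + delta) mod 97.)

Delta formula: (val(new) - val(old)) * B^(n-1-k) mod M
  val('h') - val('b') = 8 - 2 = 6
  B^(n-1-k) = 5^1 mod 97 = 5
  Delta = 6 * 5 mod 97 = 30

Answer: 30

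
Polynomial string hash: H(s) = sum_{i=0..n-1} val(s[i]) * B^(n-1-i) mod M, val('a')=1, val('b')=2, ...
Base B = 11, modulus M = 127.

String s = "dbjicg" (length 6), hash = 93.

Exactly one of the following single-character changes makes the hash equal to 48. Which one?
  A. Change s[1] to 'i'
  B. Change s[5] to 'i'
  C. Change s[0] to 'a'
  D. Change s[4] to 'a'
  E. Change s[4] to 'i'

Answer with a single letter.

Answer: C

Derivation:
Option A: s[1]='b'->'i', delta=(9-2)*11^4 mod 127 = 125, hash=93+125 mod 127 = 91
Option B: s[5]='g'->'i', delta=(9-7)*11^0 mod 127 = 2, hash=93+2 mod 127 = 95
Option C: s[0]='d'->'a', delta=(1-4)*11^5 mod 127 = 82, hash=93+82 mod 127 = 48 <-- target
Option D: s[4]='c'->'a', delta=(1-3)*11^1 mod 127 = 105, hash=93+105 mod 127 = 71
Option E: s[4]='c'->'i', delta=(9-3)*11^1 mod 127 = 66, hash=93+66 mod 127 = 32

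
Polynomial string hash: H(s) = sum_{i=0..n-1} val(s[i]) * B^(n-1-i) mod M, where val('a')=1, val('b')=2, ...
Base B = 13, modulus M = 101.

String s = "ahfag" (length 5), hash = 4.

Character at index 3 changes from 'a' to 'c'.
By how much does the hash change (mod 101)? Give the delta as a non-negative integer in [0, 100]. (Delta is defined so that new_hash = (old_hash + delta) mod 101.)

Answer: 26

Derivation:
Delta formula: (val(new) - val(old)) * B^(n-1-k) mod M
  val('c') - val('a') = 3 - 1 = 2
  B^(n-1-k) = 13^1 mod 101 = 13
  Delta = 2 * 13 mod 101 = 26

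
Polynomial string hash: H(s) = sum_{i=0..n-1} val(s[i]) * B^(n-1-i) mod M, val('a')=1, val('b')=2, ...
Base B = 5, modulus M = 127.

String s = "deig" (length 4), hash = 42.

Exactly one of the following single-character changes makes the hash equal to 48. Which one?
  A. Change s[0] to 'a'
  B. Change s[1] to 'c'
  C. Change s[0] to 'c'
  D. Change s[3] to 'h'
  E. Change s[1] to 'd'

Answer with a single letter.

Option A: s[0]='d'->'a', delta=(1-4)*5^3 mod 127 = 6, hash=42+6 mod 127 = 48 <-- target
Option B: s[1]='e'->'c', delta=(3-5)*5^2 mod 127 = 77, hash=42+77 mod 127 = 119
Option C: s[0]='d'->'c', delta=(3-4)*5^3 mod 127 = 2, hash=42+2 mod 127 = 44
Option D: s[3]='g'->'h', delta=(8-7)*5^0 mod 127 = 1, hash=42+1 mod 127 = 43
Option E: s[1]='e'->'d', delta=(4-5)*5^2 mod 127 = 102, hash=42+102 mod 127 = 17

Answer: A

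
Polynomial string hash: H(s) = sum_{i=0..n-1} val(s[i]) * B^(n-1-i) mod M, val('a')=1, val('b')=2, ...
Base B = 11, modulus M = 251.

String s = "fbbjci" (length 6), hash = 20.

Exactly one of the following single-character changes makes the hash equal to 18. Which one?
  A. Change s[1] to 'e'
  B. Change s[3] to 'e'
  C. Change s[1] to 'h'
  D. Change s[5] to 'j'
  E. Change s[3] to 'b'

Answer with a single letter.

Option A: s[1]='b'->'e', delta=(5-2)*11^4 mod 251 = 249, hash=20+249 mod 251 = 18 <-- target
Option B: s[3]='j'->'e', delta=(5-10)*11^2 mod 251 = 148, hash=20+148 mod 251 = 168
Option C: s[1]='b'->'h', delta=(8-2)*11^4 mod 251 = 247, hash=20+247 mod 251 = 16
Option D: s[5]='i'->'j', delta=(10-9)*11^0 mod 251 = 1, hash=20+1 mod 251 = 21
Option E: s[3]='j'->'b', delta=(2-10)*11^2 mod 251 = 36, hash=20+36 mod 251 = 56

Answer: A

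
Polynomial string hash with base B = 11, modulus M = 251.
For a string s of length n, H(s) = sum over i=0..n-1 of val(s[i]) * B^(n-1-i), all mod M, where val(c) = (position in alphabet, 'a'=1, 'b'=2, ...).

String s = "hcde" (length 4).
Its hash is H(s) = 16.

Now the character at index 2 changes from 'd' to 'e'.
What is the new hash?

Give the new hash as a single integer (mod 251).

Answer: 27

Derivation:
val('d') = 4, val('e') = 5
Position k = 2, exponent = n-1-k = 1
B^1 mod M = 11^1 mod 251 = 11
Delta = (5 - 4) * 11 mod 251 = 11
New hash = (16 + 11) mod 251 = 27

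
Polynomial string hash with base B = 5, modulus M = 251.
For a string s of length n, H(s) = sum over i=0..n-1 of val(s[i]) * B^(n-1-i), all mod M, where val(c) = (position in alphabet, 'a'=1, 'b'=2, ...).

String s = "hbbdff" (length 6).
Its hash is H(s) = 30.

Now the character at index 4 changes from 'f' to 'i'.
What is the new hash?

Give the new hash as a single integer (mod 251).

Answer: 45

Derivation:
val('f') = 6, val('i') = 9
Position k = 4, exponent = n-1-k = 1
B^1 mod M = 5^1 mod 251 = 5
Delta = (9 - 6) * 5 mod 251 = 15
New hash = (30 + 15) mod 251 = 45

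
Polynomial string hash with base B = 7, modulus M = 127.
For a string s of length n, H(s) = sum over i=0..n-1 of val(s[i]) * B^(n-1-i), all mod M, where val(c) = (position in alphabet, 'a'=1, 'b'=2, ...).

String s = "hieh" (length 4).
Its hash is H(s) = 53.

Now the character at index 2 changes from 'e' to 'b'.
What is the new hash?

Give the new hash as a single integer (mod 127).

val('e') = 5, val('b') = 2
Position k = 2, exponent = n-1-k = 1
B^1 mod M = 7^1 mod 127 = 7
Delta = (2 - 5) * 7 mod 127 = 106
New hash = (53 + 106) mod 127 = 32

Answer: 32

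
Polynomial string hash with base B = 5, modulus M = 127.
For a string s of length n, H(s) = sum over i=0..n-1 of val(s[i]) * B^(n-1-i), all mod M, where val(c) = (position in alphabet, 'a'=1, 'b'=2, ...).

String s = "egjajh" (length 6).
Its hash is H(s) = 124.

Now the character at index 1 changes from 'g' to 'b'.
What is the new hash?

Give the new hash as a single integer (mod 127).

val('g') = 7, val('b') = 2
Position k = 1, exponent = n-1-k = 4
B^4 mod M = 5^4 mod 127 = 117
Delta = (2 - 7) * 117 mod 127 = 50
New hash = (124 + 50) mod 127 = 47

Answer: 47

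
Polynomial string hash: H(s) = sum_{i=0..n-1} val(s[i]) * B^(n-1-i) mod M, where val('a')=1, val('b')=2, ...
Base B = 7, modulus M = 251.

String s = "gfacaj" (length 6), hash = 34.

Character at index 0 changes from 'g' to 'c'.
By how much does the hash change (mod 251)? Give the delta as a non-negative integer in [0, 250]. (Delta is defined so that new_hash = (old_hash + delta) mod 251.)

Delta formula: (val(new) - val(old)) * B^(n-1-k) mod M
  val('c') - val('g') = 3 - 7 = -4
  B^(n-1-k) = 7^5 mod 251 = 241
  Delta = -4 * 241 mod 251 = 40

Answer: 40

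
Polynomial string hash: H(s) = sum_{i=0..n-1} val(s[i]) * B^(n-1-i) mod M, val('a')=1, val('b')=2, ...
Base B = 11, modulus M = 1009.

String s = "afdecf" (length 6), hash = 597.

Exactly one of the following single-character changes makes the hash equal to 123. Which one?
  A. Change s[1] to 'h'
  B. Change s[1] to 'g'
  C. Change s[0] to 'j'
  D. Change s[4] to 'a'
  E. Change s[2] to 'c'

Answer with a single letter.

Option A: s[1]='f'->'h', delta=(8-6)*11^4 mod 1009 = 21, hash=597+21 mod 1009 = 618
Option B: s[1]='f'->'g', delta=(7-6)*11^4 mod 1009 = 515, hash=597+515 mod 1009 = 103
Option C: s[0]='a'->'j', delta=(10-1)*11^5 mod 1009 = 535, hash=597+535 mod 1009 = 123 <-- target
Option D: s[4]='c'->'a', delta=(1-3)*11^1 mod 1009 = 987, hash=597+987 mod 1009 = 575
Option E: s[2]='d'->'c', delta=(3-4)*11^3 mod 1009 = 687, hash=597+687 mod 1009 = 275

Answer: C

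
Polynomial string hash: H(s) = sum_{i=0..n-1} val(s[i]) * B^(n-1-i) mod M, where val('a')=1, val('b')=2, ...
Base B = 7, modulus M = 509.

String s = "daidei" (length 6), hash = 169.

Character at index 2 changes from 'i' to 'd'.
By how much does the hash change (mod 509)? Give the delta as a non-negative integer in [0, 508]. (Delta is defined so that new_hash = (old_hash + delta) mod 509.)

Delta formula: (val(new) - val(old)) * B^(n-1-k) mod M
  val('d') - val('i') = 4 - 9 = -5
  B^(n-1-k) = 7^3 mod 509 = 343
  Delta = -5 * 343 mod 509 = 321

Answer: 321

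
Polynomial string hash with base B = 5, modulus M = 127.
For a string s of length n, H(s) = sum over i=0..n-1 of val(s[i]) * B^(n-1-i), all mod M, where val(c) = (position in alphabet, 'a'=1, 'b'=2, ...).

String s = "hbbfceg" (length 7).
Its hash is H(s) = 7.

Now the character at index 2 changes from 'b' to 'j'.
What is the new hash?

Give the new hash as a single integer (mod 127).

val('b') = 2, val('j') = 10
Position k = 2, exponent = n-1-k = 4
B^4 mod M = 5^4 mod 127 = 117
Delta = (10 - 2) * 117 mod 127 = 47
New hash = (7 + 47) mod 127 = 54

Answer: 54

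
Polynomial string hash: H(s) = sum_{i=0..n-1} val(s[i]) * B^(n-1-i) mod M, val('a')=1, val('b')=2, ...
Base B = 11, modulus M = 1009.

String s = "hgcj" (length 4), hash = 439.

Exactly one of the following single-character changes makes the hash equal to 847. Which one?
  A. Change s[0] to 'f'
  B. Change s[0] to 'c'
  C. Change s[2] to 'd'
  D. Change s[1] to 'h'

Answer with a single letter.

Answer: B

Derivation:
Option A: s[0]='h'->'f', delta=(6-8)*11^3 mod 1009 = 365, hash=439+365 mod 1009 = 804
Option B: s[0]='h'->'c', delta=(3-8)*11^3 mod 1009 = 408, hash=439+408 mod 1009 = 847 <-- target
Option C: s[2]='c'->'d', delta=(4-3)*11^1 mod 1009 = 11, hash=439+11 mod 1009 = 450
Option D: s[1]='g'->'h', delta=(8-7)*11^2 mod 1009 = 121, hash=439+121 mod 1009 = 560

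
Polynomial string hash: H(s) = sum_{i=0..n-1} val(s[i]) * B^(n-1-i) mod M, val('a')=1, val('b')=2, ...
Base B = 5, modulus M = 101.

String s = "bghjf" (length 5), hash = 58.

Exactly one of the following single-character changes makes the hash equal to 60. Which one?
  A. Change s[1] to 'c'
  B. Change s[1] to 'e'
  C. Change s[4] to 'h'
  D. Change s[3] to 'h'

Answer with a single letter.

Answer: C

Derivation:
Option A: s[1]='g'->'c', delta=(3-7)*5^3 mod 101 = 5, hash=58+5 mod 101 = 63
Option B: s[1]='g'->'e', delta=(5-7)*5^3 mod 101 = 53, hash=58+53 mod 101 = 10
Option C: s[4]='f'->'h', delta=(8-6)*5^0 mod 101 = 2, hash=58+2 mod 101 = 60 <-- target
Option D: s[3]='j'->'h', delta=(8-10)*5^1 mod 101 = 91, hash=58+91 mod 101 = 48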